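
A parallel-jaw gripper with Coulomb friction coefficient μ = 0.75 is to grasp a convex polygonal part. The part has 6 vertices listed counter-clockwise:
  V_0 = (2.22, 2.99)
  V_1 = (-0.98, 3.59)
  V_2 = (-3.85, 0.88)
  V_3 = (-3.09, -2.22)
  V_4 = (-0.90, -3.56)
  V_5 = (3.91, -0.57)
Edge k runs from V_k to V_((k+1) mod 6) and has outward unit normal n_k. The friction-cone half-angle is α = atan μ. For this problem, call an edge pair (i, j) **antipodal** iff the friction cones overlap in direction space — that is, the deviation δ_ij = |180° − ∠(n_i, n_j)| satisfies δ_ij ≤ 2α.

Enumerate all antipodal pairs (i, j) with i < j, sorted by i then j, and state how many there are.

count = 8; pairs: (0,2), (0,3), (0,4), (1,4), (1,5), (2,4), (2,5), (3,5)

α = atan 0.75 = 36.87°;  2α = 73.74°
n_0 = (+0.1843, +0.9829)
n_1 = (-0.6865, +0.7271)
n_2 = (-0.9712, -0.2381)
n_3 = (-0.5219, -0.8530)
n_4 = (+0.5279, -0.8493)
n_5 = (+0.9034, +0.4288)
  (0,1): δ = 126.02°  ·
  (0,2): δ = 65.61°  ✓
  (0,3): δ = 20.84°  ✓
  (0,4): δ = 42.49°  ✓
  (0,5): δ = 126.01°  ·
  (1,2): δ = 119.58°  ·
  (1,3): δ = 74.82°  ·
  (1,4): δ = 11.49°  ✓
  (1,5): δ = 72.04°  ✓
  (2,3): δ = 135.24°  ·
  (2,4): δ = 71.91°  ✓
  (2,5): δ = 11.62°  ✓
  (3,4): δ = 116.67°  ·
  (3,5): δ = 33.14°  ✓
  (4,5): δ = 96.47°  ·
antipodal pairs: 8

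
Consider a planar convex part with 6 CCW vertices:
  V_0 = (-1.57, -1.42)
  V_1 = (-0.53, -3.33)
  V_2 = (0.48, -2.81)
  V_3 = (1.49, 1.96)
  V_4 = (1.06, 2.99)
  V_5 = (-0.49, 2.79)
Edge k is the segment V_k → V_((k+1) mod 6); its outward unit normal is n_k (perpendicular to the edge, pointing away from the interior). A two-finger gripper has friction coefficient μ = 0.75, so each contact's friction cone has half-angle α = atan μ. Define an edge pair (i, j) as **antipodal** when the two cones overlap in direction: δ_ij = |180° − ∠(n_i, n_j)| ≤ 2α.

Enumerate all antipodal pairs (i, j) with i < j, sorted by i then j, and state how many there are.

α = atan 0.75 = 36.87°;  2α = 73.74°
n_0 = (-0.8782, -0.4782)
n_1 = (+0.4577, -0.8891)
n_2 = (+0.9783, -0.2071)
n_3 = (+0.9228, +0.3853)
n_4 = (-0.1280, +0.9918)
n_5 = (-0.9686, +0.2485)
  (0,1): δ = 91.33°  ·
  (0,2): δ = 40.52°  ✓
  (0,3): δ = 5.91°  ✓
  (0,4): δ = 68.78°  ✓
  (0,5): δ = 137.04°  ·
  (1,2): δ = 129.20°  ·
  (1,3): δ = 94.58°  ·
  (1,4): δ = 19.89°  ✓
  (1,5): δ = 48.37°  ✓
  (2,3): δ = 145.39°  ·
  (2,4): δ = 70.69°  ✓
  (2,5): δ = 2.43°  ✓
  (3,4): δ = 105.31°  ·
  (3,5): δ = 37.05°  ✓
  (4,5): δ = 111.74°  ·
antipodal pairs: 8

count = 8; pairs: (0,2), (0,3), (0,4), (1,4), (1,5), (2,4), (2,5), (3,5)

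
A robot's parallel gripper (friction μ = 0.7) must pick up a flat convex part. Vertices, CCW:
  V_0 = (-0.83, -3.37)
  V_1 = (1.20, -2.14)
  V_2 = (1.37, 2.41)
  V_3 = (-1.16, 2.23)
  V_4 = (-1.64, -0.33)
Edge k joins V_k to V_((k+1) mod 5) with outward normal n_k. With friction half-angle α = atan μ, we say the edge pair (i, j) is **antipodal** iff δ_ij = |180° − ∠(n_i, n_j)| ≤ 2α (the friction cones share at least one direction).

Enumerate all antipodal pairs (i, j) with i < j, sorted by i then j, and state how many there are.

α = atan 0.7 = 34.99°;  2α = 69.98°
n_0 = (+0.5182, -0.8553)
n_1 = (+0.9993, -0.0373)
n_2 = (-0.0710, +0.9975)
n_3 = (-0.9829, +0.1843)
n_4 = (-0.9663, -0.2575)
  (0,1): δ = 123.35°  ·
  (0,2): δ = 27.14°  ✓
  (0,3): δ = 48.17°  ✓
  (0,4): δ = 73.71°  ·
  (1,2): δ = 83.79°  ·
  (1,3): δ = 8.48°  ✓
  (1,4): δ = 17.06°  ✓
  (2,3): δ = 104.69°  ·
  (2,4): δ = 79.15°  ·
  (3,4): δ = 154.46°  ·
antipodal pairs: 4

count = 4; pairs: (0,2), (0,3), (1,3), (1,4)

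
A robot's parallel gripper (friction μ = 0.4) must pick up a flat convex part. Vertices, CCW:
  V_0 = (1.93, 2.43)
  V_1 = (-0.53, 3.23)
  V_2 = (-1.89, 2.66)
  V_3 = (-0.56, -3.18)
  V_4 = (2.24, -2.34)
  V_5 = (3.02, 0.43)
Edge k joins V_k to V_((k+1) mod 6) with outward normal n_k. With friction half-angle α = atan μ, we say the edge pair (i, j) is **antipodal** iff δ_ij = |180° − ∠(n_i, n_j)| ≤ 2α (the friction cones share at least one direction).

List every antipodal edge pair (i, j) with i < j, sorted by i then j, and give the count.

count = 4; pairs: (0,3), (1,3), (2,4), (2,5)

α = atan 0.4 = 21.80°;  2α = 43.60°
n_0 = (+0.3093, +0.9510)
n_1 = (-0.3865, +0.9223)
n_2 = (-0.9750, -0.2221)
n_3 = (+0.2873, -0.9578)
n_4 = (+0.9626, -0.2710)
n_5 = (+0.8781, +0.4785)
  (0,1): δ = 139.25°  ·
  (0,2): δ = 59.16°  ·
  (0,3): δ = 34.71°  ✓
  (0,4): δ = 92.29°  ·
  (0,5): δ = 136.61°  ·
  (1,2): δ = 99.91°  ·
  (1,3): δ = 6.04°  ✓
  (1,4): δ = 51.53°  ·
  (1,5): δ = 95.85°  ·
  (2,3): δ = 86.13°  ·
  (2,4): δ = 28.56°  ✓
  (2,5): δ = 15.76°  ✓
  (3,4): δ = 122.43°  ·
  (3,5): δ = 78.11°  ·
  (4,5): δ = 135.68°  ·
antipodal pairs: 4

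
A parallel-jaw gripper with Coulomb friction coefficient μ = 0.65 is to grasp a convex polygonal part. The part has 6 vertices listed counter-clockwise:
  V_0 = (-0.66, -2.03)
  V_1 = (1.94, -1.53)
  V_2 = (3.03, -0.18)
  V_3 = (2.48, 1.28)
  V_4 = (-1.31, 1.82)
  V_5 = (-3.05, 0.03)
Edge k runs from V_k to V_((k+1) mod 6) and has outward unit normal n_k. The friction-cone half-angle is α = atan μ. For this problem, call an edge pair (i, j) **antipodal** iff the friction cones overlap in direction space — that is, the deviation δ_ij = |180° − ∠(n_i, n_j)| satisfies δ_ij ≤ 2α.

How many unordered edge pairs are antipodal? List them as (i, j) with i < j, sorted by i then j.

α = atan 0.65 = 33.02°;  2α = 66.05°
n_0 = (+0.1888, -0.9820)
n_1 = (+0.7780, -0.6282)
n_2 = (+0.9358, +0.3525)
n_3 = (+0.1411, +0.9900)
n_4 = (-0.7171, +0.6970)
n_5 = (-0.6529, -0.7575)
  (0,1): δ = 139.80°  ·
  (0,2): δ = 80.24°  ·
  (0,3): δ = 18.99°  ✓
  (0,4): δ = 34.93°  ✓
  (0,5): δ = 128.36°  ·
  (1,2): δ = 120.44°  ·
  (1,3): δ = 59.19°  ✓
  (1,4): δ = 5.27°  ✓
  (1,5): δ = 88.16°  ·
  (2,3): δ = 118.75°  ·
  (2,4): δ = 64.83°  ✓
  (2,5): δ = 28.60°  ✓
  (3,4): δ = 126.08°  ·
  (3,5): δ = 32.65°  ✓
  (4,5): δ = 86.57°  ·
antipodal pairs: 7

count = 7; pairs: (0,3), (0,4), (1,3), (1,4), (2,4), (2,5), (3,5)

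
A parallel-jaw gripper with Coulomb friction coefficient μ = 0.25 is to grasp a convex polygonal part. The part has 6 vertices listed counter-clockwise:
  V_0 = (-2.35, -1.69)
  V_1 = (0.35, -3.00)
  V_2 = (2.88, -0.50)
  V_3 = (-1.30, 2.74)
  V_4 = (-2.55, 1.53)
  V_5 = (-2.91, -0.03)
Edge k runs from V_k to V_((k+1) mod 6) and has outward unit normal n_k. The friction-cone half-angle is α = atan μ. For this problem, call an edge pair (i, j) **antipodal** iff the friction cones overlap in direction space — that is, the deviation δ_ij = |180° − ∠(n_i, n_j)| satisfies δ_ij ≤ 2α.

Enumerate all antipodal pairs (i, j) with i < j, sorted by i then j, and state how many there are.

count = 2; pairs: (0,2), (1,3)

α = atan 0.25 = 14.04°;  2α = 28.07°
n_0 = (-0.4365, -0.8997)
n_1 = (+0.7029, -0.7113)
n_2 = (+0.6126, +0.7904)
n_3 = (-0.6955, +0.7185)
n_4 = (-0.9744, +0.2249)
n_5 = (-0.9475, -0.3197)
  (0,1): δ = 109.46°  ·
  (0,2): δ = 11.90°  ✓
  (0,3): δ = 69.95°  ·
  (0,4): δ = 102.89°  ·
  (0,5): δ = 134.52°  ·
  (1,2): δ = 82.44°  ·
  (1,3): δ = 0.59°  ✓
  (1,4): δ = 32.35°  ·
  (1,5): δ = 63.98°  ·
  (2,3): δ = 98.15°  ·
  (2,4): δ = 65.21°  ·
  (2,5): δ = 33.58°  ·
  (3,4): δ = 147.06°  ·
  (3,5): δ = 115.43°  ·
  (4,5): δ = 148.36°  ·
antipodal pairs: 2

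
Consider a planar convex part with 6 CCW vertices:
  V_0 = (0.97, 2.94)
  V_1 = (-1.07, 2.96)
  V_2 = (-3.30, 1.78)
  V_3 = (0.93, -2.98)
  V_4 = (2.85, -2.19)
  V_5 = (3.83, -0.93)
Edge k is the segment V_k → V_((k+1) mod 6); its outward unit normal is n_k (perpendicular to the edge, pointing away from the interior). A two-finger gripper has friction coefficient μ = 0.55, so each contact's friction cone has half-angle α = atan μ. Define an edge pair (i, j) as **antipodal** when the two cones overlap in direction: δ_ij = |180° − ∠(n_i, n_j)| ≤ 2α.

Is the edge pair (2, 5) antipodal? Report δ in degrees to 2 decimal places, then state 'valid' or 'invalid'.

α = atan 0.55 = 28.81°;  2α = 57.62°
edge 2: e_2 = (+4.23, -4.76);  n_2 = (-0.7475, -0.6643)
edge 5: e_5 = (-2.86, +3.87);  n_5 = (+0.8042, +0.5943)
∠(n_2, n_5) = 174.84°
δ = |180° − 174.84°| = 5.16°
5.16° ≤ 2α = 57.62°  →  valid

δ = 5.16°, valid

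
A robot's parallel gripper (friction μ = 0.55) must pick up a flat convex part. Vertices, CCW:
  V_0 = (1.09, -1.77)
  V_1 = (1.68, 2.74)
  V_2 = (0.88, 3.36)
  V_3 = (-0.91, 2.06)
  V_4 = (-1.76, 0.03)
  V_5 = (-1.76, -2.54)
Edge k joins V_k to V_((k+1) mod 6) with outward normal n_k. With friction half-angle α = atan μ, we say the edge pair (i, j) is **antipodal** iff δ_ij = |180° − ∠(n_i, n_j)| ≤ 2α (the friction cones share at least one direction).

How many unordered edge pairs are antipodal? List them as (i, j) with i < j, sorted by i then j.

α = atan 0.55 = 28.81°;  2α = 57.62°
n_0 = (+0.9916, -0.1297)
n_1 = (+0.6126, +0.7904)
n_2 = (-0.5876, +0.8091)
n_3 = (-0.9224, +0.3862)
n_4 = (-1.0000, -0.0000)
n_5 = (+0.2608, -0.9654)
  (0,1): δ = 120.32°  ·
  (0,2): δ = 46.56°  ✓
  (0,3): δ = 15.27°  ✓
  (0,4): δ = 7.45°  ✓
  (0,5): δ = 112.57°  ·
  (1,2): δ = 106.24°  ·
  (1,3): δ = 74.94°  ·
  (1,4): δ = 52.22°  ✓
  (1,5): δ = 52.89°  ✓
  (2,3): δ = 148.71°  ·
  (2,4): δ = 125.99°  ·
  (2,5): δ = 20.87°  ✓
  (3,4): δ = 157.28°  ·
  (3,5): δ = 52.16°  ✓
  (4,5): δ = 74.88°  ·
antipodal pairs: 7

count = 7; pairs: (0,2), (0,3), (0,4), (1,4), (1,5), (2,5), (3,5)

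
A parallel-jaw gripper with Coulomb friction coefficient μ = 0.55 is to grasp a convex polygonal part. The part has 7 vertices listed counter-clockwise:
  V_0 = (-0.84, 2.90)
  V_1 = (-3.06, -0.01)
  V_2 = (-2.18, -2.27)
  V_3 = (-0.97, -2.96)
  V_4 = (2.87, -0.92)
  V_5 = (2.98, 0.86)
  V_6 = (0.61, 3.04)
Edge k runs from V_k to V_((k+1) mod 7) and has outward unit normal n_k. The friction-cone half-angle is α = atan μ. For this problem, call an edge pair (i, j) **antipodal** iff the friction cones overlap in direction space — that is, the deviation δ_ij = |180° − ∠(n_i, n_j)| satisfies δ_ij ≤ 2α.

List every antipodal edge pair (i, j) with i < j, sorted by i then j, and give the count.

α = atan 0.55 = 28.81°;  2α = 57.62°
n_0 = (-0.7951, +0.6065)
n_1 = (-0.9318, -0.3628)
n_2 = (-0.4954, -0.8687)
n_3 = (+0.4692, -0.8831)
n_4 = (+0.9981, -0.0617)
n_5 = (+0.6770, +0.7360)
n_6 = (-0.0961, +0.9954)
  (0,1): δ = 121.39°  ·
  (0,2): δ = 82.35°  ·
  (0,3): δ = 24.68°  ✓
  (0,4): δ = 33.80°  ✓
  (0,5): δ = 84.73°  ·
  (0,6): δ = 132.85°  ·
  (1,2): δ = 140.97°  ·
  (1,3): δ = 83.30°  ·
  (1,4): δ = 24.81°  ✓
  (1,5): δ = 26.12°  ✓
  (1,6): δ = 74.24°  ·
  (2,3): δ = 122.33°  ·
  (2,4): δ = 63.84°  ·
  (2,5): δ = 12.91°  ✓
  (2,6): δ = 35.21°  ✓
  (3,4): δ = 121.52°  ·
  (3,5): δ = 70.59°  ·
  (3,6): δ = 22.46°  ✓
  (4,5): δ = 129.07°  ·
  (4,6): δ = 80.95°  ·
  (5,6): δ = 131.88°  ·
antipodal pairs: 7

count = 7; pairs: (0,3), (0,4), (1,4), (1,5), (2,5), (2,6), (3,6)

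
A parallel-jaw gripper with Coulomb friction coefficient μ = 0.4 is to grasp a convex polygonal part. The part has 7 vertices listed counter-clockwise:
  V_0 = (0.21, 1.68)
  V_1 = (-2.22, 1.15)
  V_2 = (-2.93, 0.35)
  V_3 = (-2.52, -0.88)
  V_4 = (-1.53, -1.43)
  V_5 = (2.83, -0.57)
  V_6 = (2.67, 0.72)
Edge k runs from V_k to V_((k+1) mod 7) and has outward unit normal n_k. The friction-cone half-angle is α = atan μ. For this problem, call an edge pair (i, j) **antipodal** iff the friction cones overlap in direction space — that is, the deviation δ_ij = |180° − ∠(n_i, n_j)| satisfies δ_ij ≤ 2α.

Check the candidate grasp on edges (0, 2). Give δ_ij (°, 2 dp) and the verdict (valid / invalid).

α = atan 0.4 = 21.80°;  2α = 43.60°
edge 0: e_0 = (-2.43, -0.53);  n_0 = (-0.2131, +0.9770)
edge 2: e_2 = (+0.41, -1.23);  n_2 = (-0.9487, -0.3162)
∠(n_0, n_2) = 96.13°
δ = |180° − 96.13°| = 83.87°
83.87° > 2α = 43.60°  →  invalid

δ = 83.87°, invalid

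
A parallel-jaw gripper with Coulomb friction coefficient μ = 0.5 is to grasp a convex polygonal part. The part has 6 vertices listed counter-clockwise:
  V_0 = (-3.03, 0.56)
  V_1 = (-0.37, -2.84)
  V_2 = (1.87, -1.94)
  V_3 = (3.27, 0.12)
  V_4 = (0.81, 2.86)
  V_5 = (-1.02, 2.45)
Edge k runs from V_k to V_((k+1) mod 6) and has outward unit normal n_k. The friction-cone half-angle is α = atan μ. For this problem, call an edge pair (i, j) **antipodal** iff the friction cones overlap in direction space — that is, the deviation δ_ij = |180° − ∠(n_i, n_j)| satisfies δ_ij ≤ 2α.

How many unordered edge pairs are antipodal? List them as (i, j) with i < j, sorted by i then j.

count = 5; pairs: (0,3), (1,4), (1,5), (2,4), (2,5)

α = atan 0.5 = 26.57°;  2α = 53.13°
n_0 = (-0.7876, -0.6162)
n_1 = (+0.3728, -0.9279)
n_2 = (+0.8271, -0.5621)
n_3 = (+0.7441, +0.6681)
n_4 = (-0.2186, +0.9758)
n_5 = (-0.6850, +0.7285)
  (0,1): δ = 106.15°  ·
  (0,2): δ = 72.24°  ·
  (0,3): δ = 3.88°  ✓
  (0,4): δ = 64.59°  ·
  (0,5): δ = 95.20°  ·
  (1,2): δ = 146.09°  ·
  (1,3): δ = 69.97°  ·
  (1,4): δ = 9.26°  ✓
  (1,5): δ = 21.35°  ✓
  (2,3): δ = 103.88°  ·
  (2,4): δ = 43.17°  ✓
  (2,5): δ = 12.56°  ✓
  (3,4): δ = 119.29°  ·
  (3,5): δ = 88.68°  ·
  (4,5): δ = 149.39°  ·
antipodal pairs: 5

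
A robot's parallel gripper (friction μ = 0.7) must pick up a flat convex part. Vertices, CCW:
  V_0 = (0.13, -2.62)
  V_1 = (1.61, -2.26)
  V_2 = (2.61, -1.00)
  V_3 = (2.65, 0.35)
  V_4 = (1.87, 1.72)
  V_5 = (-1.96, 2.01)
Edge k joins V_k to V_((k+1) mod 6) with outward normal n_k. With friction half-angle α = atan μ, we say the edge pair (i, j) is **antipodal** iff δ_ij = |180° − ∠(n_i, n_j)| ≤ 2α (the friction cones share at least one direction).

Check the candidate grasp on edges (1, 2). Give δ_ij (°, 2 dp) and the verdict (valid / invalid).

α = atan 0.7 = 34.99°;  2α = 69.98°
edge 1: e_1 = (+1.00, +1.26);  n_1 = (+0.7833, -0.6217)
edge 2: e_2 = (+0.04, +1.35);  n_2 = (+0.9996, -0.0296)
∠(n_1, n_2) = 36.74°
δ = |180° − 36.74°| = 143.26°
143.26° > 2α = 69.98°  →  invalid

δ = 143.26°, invalid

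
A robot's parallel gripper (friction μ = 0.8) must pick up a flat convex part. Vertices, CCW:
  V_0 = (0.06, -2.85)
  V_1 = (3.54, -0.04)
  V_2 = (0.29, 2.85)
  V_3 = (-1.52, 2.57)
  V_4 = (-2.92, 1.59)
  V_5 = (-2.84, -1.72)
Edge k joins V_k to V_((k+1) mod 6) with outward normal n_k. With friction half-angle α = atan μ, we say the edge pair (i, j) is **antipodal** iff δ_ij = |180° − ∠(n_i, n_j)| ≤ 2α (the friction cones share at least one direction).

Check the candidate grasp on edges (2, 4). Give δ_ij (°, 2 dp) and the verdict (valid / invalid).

α = atan 0.8 = 38.66°;  2α = 77.32°
edge 2: e_2 = (-1.81, -0.28);  n_2 = (-0.1529, +0.9882)
edge 4: e_4 = (+0.08, -3.31);  n_4 = (-0.9997, -0.0242)
∠(n_2, n_4) = 82.59°
δ = |180° − 82.59°| = 97.41°
97.41° > 2α = 77.32°  →  invalid

δ = 97.41°, invalid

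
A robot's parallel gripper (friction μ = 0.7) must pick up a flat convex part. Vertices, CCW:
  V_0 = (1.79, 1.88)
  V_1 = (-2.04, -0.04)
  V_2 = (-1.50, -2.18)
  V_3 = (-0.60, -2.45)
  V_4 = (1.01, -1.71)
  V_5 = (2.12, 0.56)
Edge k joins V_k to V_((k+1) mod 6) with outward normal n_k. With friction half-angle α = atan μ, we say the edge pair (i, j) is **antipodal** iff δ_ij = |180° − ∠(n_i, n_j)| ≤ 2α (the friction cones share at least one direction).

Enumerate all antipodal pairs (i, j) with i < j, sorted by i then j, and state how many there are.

α = atan 0.7 = 34.99°;  2α = 69.98°
n_0 = (-0.4481, +0.8940)
n_1 = (-0.9696, -0.2447)
n_2 = (-0.2873, -0.9578)
n_3 = (+0.4176, -0.9086)
n_4 = (+0.8983, -0.4393)
n_5 = (+0.9701, +0.2425)
  (0,1): δ = 102.46°  ·
  (0,2): δ = 43.32°  ✓
  (0,3): δ = 1.94°  ✓
  (0,4): δ = 37.32°  ✓
  (0,5): δ = 77.41°  ·
  (1,2): δ = 120.86°  ·
  (1,3): δ = 79.48°  ·
  (1,4): δ = 40.22°  ✓
  (1,5): δ = 0.13°  ✓
  (2,3): δ = 138.62°  ·
  (2,4): δ = 99.36°  ·
  (2,5): δ = 59.26°  ✓
  (3,4): δ = 140.74°  ·
  (3,5): δ = 100.65°  ·
  (4,5): δ = 139.91°  ·
antipodal pairs: 6

count = 6; pairs: (0,2), (0,3), (0,4), (1,4), (1,5), (2,5)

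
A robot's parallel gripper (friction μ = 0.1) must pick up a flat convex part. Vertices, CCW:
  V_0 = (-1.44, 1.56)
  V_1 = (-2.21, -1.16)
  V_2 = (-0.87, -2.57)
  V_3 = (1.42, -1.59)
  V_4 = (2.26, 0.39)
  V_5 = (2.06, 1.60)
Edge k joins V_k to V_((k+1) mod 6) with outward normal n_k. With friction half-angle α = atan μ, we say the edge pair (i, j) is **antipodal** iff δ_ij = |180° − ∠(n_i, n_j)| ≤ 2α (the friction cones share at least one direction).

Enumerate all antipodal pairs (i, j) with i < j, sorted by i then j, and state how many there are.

α = atan 0.1 = 5.71°;  2α = 11.42°
n_0 = (-0.9622, +0.2724)
n_1 = (-0.7249, -0.6889)
n_2 = (+0.3934, -0.9194)
n_3 = (+0.9206, -0.3905)
n_4 = (+0.9866, +0.1631)
n_5 = (-0.0114, +0.9999)
  (0,1): δ = 120.65°  ·
  (0,2): δ = 51.03°  ·
  (0,3): δ = 7.18°  ✓
  (0,4): δ = 25.19°  ·
  (0,5): δ = 106.46°  ·
  (1,2): δ = 110.37°  ·
  (1,3): δ = 66.53°  ·
  (1,4): δ = 34.16°  ·
  (1,5): δ = 47.11°  ·
  (2,3): δ = 136.16°  ·
  (2,4): δ = 103.78°  ·
  (2,5): δ = 22.51°  ·
  (3,4): δ = 147.63°  ·
  (3,5): δ = 66.36°  ·
  (4,5): δ = 98.73°  ·
antipodal pairs: 1

count = 1; pairs: (0,3)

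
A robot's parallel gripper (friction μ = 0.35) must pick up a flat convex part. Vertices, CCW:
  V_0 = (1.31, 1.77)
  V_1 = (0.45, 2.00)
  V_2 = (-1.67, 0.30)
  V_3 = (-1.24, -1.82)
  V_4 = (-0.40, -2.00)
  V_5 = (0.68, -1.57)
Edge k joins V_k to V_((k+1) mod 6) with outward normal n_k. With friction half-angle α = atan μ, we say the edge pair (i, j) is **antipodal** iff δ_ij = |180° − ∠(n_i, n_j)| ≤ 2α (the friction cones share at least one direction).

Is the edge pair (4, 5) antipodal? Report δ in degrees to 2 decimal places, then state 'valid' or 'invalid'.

α = atan 0.35 = 19.29°;  2α = 38.58°
edge 4: e_4 = (+1.08, +0.43);  n_4 = (+0.3699, -0.9291)
edge 5: e_5 = (+0.63, +3.34);  n_5 = (+0.9827, -0.1854)
∠(n_4, n_5) = 57.61°
δ = |180° − 57.61°| = 122.39°
122.39° > 2α = 38.58°  →  invalid

δ = 122.39°, invalid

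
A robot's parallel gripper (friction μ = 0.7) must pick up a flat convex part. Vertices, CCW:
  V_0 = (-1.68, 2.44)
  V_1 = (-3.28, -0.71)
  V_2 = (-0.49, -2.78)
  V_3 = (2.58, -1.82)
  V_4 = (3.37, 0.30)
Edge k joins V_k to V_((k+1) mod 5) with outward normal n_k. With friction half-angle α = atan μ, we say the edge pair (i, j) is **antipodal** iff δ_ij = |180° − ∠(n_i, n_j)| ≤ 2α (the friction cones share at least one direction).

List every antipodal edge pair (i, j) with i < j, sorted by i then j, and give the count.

α = atan 0.7 = 34.99°;  2α = 69.98°
n_0 = (-0.8916, +0.4529)
n_1 = (-0.5958, -0.8031)
n_2 = (+0.2985, -0.9544)
n_3 = (+0.9371, -0.3492)
n_4 = (+0.3902, +0.9207)
  (0,1): δ = 99.65°  ·
  (0,2): δ = 45.71°  ✓
  (0,3): δ = 6.49°  ✓
  (0,4): δ = 93.96°  ·
  (1,2): δ = 126.06°  ·
  (1,3): δ = 73.86°  ·
  (1,4): δ = 13.61°  ✓
  (2,3): δ = 127.80°  ·
  (2,4): δ = 40.33°  ✓
  (3,4): δ = 92.53°  ·
antipodal pairs: 4

count = 4; pairs: (0,2), (0,3), (1,4), (2,4)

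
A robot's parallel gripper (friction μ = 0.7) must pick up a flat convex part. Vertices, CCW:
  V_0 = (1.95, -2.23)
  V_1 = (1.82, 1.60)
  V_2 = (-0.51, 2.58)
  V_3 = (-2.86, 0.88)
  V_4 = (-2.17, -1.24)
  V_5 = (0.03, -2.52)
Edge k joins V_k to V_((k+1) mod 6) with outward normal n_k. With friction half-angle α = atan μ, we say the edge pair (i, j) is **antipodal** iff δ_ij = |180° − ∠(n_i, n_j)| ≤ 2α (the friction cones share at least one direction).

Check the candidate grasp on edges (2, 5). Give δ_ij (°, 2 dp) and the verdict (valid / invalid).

δ = 27.29°, valid

α = atan 0.7 = 34.99°;  2α = 69.98°
edge 2: e_2 = (-2.35, -1.70);  n_2 = (-0.5861, +0.8102)
edge 5: e_5 = (+1.92, +0.29);  n_5 = (+0.1493, -0.9888)
∠(n_2, n_5) = 152.71°
δ = |180° − 152.71°| = 27.29°
27.29° ≤ 2α = 69.98°  →  valid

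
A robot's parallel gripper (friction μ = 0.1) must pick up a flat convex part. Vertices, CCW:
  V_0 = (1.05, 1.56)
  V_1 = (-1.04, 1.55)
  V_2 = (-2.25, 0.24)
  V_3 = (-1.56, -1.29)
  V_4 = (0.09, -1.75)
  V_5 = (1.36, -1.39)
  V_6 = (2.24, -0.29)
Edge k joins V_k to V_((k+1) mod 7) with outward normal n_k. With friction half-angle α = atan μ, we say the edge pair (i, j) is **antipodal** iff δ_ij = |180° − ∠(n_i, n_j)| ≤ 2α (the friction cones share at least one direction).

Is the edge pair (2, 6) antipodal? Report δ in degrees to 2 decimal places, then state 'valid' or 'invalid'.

δ = 8.48°, valid

α = atan 0.1 = 5.71°;  2α = 11.42°
edge 2: e_2 = (+0.69, -1.53);  n_2 = (-0.9116, -0.4111)
edge 6: e_6 = (-1.19, +1.85);  n_6 = (+0.8410, +0.5410)
∠(n_2, n_6) = 171.52°
δ = |180° − 171.52°| = 8.48°
8.48° ≤ 2α = 11.42°  →  valid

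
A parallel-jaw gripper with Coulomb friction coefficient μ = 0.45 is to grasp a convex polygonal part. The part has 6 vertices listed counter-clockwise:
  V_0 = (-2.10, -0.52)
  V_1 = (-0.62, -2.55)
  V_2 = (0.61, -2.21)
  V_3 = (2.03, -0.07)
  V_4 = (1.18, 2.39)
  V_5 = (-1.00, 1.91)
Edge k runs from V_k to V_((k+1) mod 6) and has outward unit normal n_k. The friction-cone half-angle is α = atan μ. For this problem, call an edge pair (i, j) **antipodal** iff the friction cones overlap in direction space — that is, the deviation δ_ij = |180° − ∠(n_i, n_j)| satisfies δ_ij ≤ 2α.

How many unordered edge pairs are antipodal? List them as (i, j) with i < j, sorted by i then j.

α = atan 0.45 = 24.23°;  2α = 48.46°
n_0 = (-0.8080, -0.5891)
n_1 = (+0.2664, -0.9639)
n_2 = (+0.8332, -0.5529)
n_3 = (+0.9452, +0.3266)
n_4 = (-0.2150, +0.9766)
n_5 = (-0.9110, +0.4124)
  (0,1): δ = 110.64°  ·
  (0,2): δ = 69.66°  ·
  (0,3): δ = 17.03°  ✓
  (0,4): δ = 66.32°  ·
  (0,5): δ = 119.55°  ·
  (1,2): δ = 139.02°  ·
  (1,3): δ = 86.39°  ·
  (1,4): δ = 3.03°  ✓
  (1,5): δ = 50.19°  ·
  (2,3): δ = 127.37°  ·
  (2,4): δ = 44.02°  ✓
  (2,5): δ = 9.21°  ✓
  (3,4): δ = 96.64°  ·
  (3,5): δ = 43.42°  ✓
  (4,5): δ = 126.77°  ·
antipodal pairs: 5

count = 5; pairs: (0,3), (1,4), (2,4), (2,5), (3,5)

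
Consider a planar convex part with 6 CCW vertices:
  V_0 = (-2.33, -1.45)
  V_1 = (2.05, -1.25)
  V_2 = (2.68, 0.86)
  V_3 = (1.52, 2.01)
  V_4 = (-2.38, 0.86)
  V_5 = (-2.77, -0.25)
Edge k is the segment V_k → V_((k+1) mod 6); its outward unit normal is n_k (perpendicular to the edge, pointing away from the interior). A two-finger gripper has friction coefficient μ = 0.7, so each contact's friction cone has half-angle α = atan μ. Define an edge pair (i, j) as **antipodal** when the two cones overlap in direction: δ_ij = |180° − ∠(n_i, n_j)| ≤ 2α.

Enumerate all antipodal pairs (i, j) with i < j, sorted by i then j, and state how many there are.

count = 8; pairs: (0,2), (0,3), (0,4), (1,3), (1,4), (1,5), (2,4), (2,5)

α = atan 0.7 = 34.99°;  2α = 69.98°
n_0 = (+0.0456, -0.9990)
n_1 = (+0.9582, -0.2861)
n_2 = (+0.7040, +0.7102)
n_3 = (-0.2828, +0.9592)
n_4 = (-0.9435, +0.3315)
n_5 = (-0.9389, -0.3443)
  (0,1): δ = 109.24°  ·
  (0,2): δ = 47.37°  ✓
  (0,3): δ = 13.81°  ✓
  (0,4): δ = 68.03°  ✓
  (0,5): δ = 107.52°  ·
  (1,2): δ = 118.13°  ·
  (1,3): δ = 56.95°  ✓
  (1,4): δ = 2.73°  ✓
  (1,5): δ = 36.76°  ✓
  (2,3): δ = 118.82°  ·
  (2,4): δ = 64.61°  ✓
  (2,5): δ = 25.11°  ✓
  (3,4): δ = 125.79°  ·
  (3,5): δ = 86.29°  ·
  (4,5): δ = 140.50°  ·
antipodal pairs: 8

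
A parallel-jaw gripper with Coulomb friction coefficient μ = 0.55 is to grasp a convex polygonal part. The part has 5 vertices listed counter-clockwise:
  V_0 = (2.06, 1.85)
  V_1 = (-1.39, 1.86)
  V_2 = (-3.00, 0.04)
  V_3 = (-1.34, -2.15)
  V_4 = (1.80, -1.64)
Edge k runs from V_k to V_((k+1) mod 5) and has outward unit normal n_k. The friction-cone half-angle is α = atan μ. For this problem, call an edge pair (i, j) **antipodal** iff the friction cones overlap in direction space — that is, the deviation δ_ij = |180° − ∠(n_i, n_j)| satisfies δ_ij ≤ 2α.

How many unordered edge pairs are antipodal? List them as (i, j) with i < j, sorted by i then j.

α = atan 0.55 = 28.81°;  2α = 57.62°
n_0 = (+0.0029, +1.0000)
n_1 = (-0.7490, +0.6626)
n_2 = (-0.7969, -0.6041)
n_3 = (+0.1603, -0.9871)
n_4 = (+0.9972, -0.0743)
  (0,1): δ = 131.33°  ·
  (0,2): δ = 52.67°  ✓
  (0,3): δ = 9.39°  ✓
  (0,4): δ = 85.91°  ·
  (1,2): δ = 101.34°  ·
  (1,3): δ = 39.28°  ✓
  (1,4): δ = 37.24°  ✓
  (2,3): δ = 117.94°  ·
  (2,4): δ = 41.42°  ✓
  (3,4): δ = 103.49°  ·
antipodal pairs: 5

count = 5; pairs: (0,2), (0,3), (1,3), (1,4), (2,4)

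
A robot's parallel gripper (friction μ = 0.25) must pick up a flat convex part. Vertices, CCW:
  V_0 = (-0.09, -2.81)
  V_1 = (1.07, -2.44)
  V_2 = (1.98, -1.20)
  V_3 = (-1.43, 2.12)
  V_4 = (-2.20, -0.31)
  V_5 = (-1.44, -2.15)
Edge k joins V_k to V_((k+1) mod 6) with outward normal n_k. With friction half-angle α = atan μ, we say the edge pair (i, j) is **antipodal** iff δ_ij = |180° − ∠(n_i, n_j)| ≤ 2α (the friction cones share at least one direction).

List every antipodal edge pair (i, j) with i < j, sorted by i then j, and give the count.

α = atan 0.25 = 14.04°;  2α = 28.07°
n_0 = (+0.3039, -0.9527)
n_1 = (+0.8062, -0.5916)
n_2 = (+0.6976, +0.7165)
n_3 = (-0.9533, +0.3021)
n_4 = (-0.9243, -0.3818)
n_5 = (-0.4392, -0.8984)
  (0,1): δ = 143.96°  ·
  (0,2): δ = 61.92°  ·
  (0,3): δ = 54.73°  ·
  (0,4): δ = 94.75°  ·
  (0,5): δ = 136.26°  ·
  (1,2): δ = 97.96°  ·
  (1,3): δ = 18.69°  ✓
  (1,4): δ = 58.72°  ·
  (1,5): δ = 100.22°  ·
  (2,3): δ = 63.35°  ·
  (2,4): δ = 23.32°  ✓
  (2,5): δ = 18.18°  ✓
  (3,4): δ = 139.98°  ·
  (3,5): δ = 98.47°  ·
  (4,5): δ = 138.50°  ·
antipodal pairs: 3

count = 3; pairs: (1,3), (2,4), (2,5)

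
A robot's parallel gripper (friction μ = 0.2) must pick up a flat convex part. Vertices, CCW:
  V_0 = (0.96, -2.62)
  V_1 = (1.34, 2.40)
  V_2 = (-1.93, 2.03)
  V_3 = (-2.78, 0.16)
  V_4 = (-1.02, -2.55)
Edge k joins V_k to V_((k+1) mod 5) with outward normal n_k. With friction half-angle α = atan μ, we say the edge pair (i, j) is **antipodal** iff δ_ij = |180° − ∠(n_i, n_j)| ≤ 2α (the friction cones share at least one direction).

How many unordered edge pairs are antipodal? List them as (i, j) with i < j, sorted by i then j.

count = 2; pairs: (0,2), (1,4)

α = atan 0.2 = 11.31°;  2α = 22.62°
n_0 = (+0.9971, -0.0755)
n_1 = (-0.1124, +0.9937)
n_2 = (-0.9104, +0.4138)
n_3 = (-0.8387, -0.5447)
n_4 = (-0.0353, -0.9994)
  (0,1): δ = 79.22°  ·
  (0,2): δ = 20.12°  ✓
  (0,3): δ = 37.33°  ·
  (0,4): δ = 92.30°  ·
  (1,2): δ = 120.90°  ·
  (1,3): δ = 63.45°  ·
  (1,4): δ = 8.48°  ✓
  (2,3): δ = 122.55°  ·
  (2,4): δ = 67.58°  ·
  (3,4): δ = 125.03°  ·
antipodal pairs: 2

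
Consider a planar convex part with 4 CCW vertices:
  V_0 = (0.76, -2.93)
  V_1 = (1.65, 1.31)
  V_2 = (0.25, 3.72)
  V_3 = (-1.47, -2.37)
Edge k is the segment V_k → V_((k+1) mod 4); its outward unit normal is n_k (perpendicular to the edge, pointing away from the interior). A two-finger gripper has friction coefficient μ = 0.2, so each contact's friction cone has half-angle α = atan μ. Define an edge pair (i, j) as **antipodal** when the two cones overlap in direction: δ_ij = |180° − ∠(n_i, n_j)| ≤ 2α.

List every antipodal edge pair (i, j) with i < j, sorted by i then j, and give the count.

count = 1; pairs: (0,2)

α = atan 0.2 = 11.31°;  2α = 22.62°
n_0 = (+0.9787, -0.2054)
n_1 = (+0.8647, +0.5023)
n_2 = (-0.9624, +0.2718)
n_3 = (-0.2436, -0.9699)
  (0,1): δ = 137.99°  ·
  (0,2): δ = 3.92°  ✓
  (0,3): δ = 87.76°  ·
  (1,2): δ = 45.92°  ·
  (1,3): δ = 45.75°  ·
  (2,3): δ = 88.33°  ·
antipodal pairs: 1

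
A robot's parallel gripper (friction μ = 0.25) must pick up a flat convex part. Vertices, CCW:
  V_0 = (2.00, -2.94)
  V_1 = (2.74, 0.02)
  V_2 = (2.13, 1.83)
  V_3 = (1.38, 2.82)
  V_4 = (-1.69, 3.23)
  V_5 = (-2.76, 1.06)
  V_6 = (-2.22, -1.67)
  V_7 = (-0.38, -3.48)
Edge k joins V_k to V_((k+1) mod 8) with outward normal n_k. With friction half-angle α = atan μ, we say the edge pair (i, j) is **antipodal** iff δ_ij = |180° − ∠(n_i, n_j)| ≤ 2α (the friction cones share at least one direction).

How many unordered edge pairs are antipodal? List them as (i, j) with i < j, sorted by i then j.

α = atan 0.25 = 14.04°;  2α = 28.07°
n_0 = (+0.9701, -0.2425)
n_1 = (+0.9476, +0.3194)
n_2 = (+0.7971, +0.6039)
n_3 = (+0.1324, +0.9912)
n_4 = (-0.8969, +0.4422)
n_5 = (-0.9810, -0.1940)
n_6 = (-0.7013, -0.7129)
n_7 = (+0.2213, -0.9752)
  (0,1): δ = 147.34°  ·
  (0,2): δ = 128.82°  ·
  (0,3): δ = 83.57°  ·
  (0,4): δ = 12.21°  ✓
  (0,5): δ = 25.23°  ✓
  (0,6): δ = 59.51°  ·
  (0,7): δ = 116.82°  ·
  (1,2): δ = 161.48°  ·
  (1,3): δ = 116.23°  ·
  (1,4): δ = 44.87°  ·
  (1,5): δ = 7.44°  ✓
  (1,6): δ = 26.85°  ✓
  (1,7): δ = 84.16°  ·
  (2,3): δ = 134.75°  ·
  (2,4): δ = 63.39°  ·
  (2,5): δ = 25.96°  ✓
  (2,6): δ = 8.32°  ✓
  (2,7): δ = 65.64°  ·
  (3,4): δ = 108.64°  ·
  (3,5): δ = 71.20°  ·
  (3,6): δ = 36.92°  ·
  (3,7): δ = 20.39°  ✓
  (4,5): δ = 142.56°  ·
  (4,6): δ = 108.28°  ·
  (4,7): δ = 50.97°  ·
  (5,6): δ = 145.72°  ·
  (5,7): δ = 88.41°  ·
  (6,7): δ = 122.69°  ·
antipodal pairs: 7

count = 7; pairs: (0,4), (0,5), (1,5), (1,6), (2,5), (2,6), (3,7)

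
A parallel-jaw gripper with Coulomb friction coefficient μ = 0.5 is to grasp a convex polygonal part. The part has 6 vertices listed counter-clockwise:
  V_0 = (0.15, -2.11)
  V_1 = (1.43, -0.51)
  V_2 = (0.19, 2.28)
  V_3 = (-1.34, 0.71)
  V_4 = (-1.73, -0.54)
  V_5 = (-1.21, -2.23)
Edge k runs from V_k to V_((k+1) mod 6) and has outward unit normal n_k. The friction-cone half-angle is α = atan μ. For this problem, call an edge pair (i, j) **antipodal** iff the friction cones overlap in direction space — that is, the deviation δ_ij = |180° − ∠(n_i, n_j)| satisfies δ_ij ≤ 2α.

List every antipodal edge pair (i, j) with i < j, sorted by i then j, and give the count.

α = atan 0.5 = 26.57°;  2α = 53.13°
n_0 = (+0.7809, -0.6247)
n_1 = (+0.9138, +0.4061)
n_2 = (-0.7162, +0.6979)
n_3 = (-0.9546, +0.2978)
n_4 = (-0.9558, -0.2941)
n_5 = (+0.0879, -0.9961)
  (0,1): δ = 117.38°  ·
  (0,2): δ = 5.60°  ✓
  (0,3): δ = 21.33°  ✓
  (0,4): δ = 55.76°  ·
  (0,5): δ = 133.70°  ·
  (1,2): δ = 68.22°  ·
  (1,3): δ = 41.29°  ✓
  (1,4): δ = 6.86°  ✓
  (1,5): δ = 71.08°  ·
  (2,3): δ = 153.07°  ·
  (2,4): δ = 118.64°  ·
  (2,5): δ = 40.70°  ✓
  (3,4): δ = 145.57°  ·
  (3,5): δ = 67.63°  ·
  (4,5): δ = 102.06°  ·
antipodal pairs: 5

count = 5; pairs: (0,2), (0,3), (1,3), (1,4), (2,5)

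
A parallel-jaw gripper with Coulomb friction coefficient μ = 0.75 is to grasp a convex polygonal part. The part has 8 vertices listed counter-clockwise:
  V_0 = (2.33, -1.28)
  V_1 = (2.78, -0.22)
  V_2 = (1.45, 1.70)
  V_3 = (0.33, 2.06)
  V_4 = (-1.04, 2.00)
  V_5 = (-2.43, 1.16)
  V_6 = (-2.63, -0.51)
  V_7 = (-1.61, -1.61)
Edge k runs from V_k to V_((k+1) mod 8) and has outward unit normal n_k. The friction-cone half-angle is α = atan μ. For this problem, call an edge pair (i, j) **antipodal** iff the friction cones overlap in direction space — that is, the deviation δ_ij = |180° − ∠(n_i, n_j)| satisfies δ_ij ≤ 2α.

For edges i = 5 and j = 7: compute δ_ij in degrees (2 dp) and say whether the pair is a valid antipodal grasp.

δ = 78.38°, invalid

α = atan 0.75 = 36.87°;  2α = 73.74°
edge 5: e_5 = (-0.20, -1.67);  n_5 = (-0.9929, +0.1189)
edge 7: e_7 = (+3.94, +0.33);  n_7 = (+0.0835, -0.9965)
∠(n_5, n_7) = 101.62°
δ = |180° − 101.62°| = 78.38°
78.38° > 2α = 73.74°  →  invalid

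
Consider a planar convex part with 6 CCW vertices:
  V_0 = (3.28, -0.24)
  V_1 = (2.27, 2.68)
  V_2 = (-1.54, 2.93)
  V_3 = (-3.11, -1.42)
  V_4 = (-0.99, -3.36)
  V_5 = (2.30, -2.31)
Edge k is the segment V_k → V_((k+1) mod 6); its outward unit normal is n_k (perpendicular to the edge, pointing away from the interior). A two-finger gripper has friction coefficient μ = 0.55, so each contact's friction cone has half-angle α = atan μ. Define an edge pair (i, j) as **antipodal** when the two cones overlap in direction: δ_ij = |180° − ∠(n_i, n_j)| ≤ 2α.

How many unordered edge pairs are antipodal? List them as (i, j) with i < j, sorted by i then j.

α = atan 0.55 = 28.81°;  2α = 57.62°
n_0 = (+0.9451, +0.3269)
n_1 = (+0.0655, +0.9979)
n_2 = (-0.9406, +0.3395)
n_3 = (-0.6751, -0.7377)
n_4 = (+0.3040, -0.9527)
n_5 = (+0.9038, -0.4279)
  (0,1): δ = 112.83°  ·
  (0,2): δ = 38.93°  ✓
  (0,3): δ = 28.46°  ✓
  (0,4): δ = 88.62°  ·
  (0,5): δ = 135.59°  ·
  (1,2): δ = 106.09°  ·
  (1,3): δ = 38.71°  ✓
  (1,4): δ = 21.45°  ✓
  (1,5): δ = 68.42°  ·
  (2,3): δ = 112.62°  ·
  (2,4): δ = 52.45°  ✓
  (2,5): δ = 5.49°  ✓
  (3,4): δ = 119.84°  ·
  (3,5): δ = 72.87°  ·
  (4,5): δ = 133.03°  ·
antipodal pairs: 6

count = 6; pairs: (0,2), (0,3), (1,3), (1,4), (2,4), (2,5)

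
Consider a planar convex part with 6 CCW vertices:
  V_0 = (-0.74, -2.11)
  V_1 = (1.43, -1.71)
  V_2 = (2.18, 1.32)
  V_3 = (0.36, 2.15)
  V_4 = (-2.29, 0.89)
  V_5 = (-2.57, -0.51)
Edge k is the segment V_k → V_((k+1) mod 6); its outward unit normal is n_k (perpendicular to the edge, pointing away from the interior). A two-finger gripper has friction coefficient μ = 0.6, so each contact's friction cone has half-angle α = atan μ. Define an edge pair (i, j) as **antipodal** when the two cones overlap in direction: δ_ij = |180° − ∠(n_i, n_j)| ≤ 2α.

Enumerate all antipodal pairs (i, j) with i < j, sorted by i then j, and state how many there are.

α = atan 0.6 = 30.96°;  2α = 61.93°
n_0 = (+0.1813, -0.9834)
n_1 = (+0.9707, -0.2403)
n_2 = (+0.4149, +0.9099)
n_3 = (-0.4294, +0.9031)
n_4 = (-0.9806, +0.1961)
n_5 = (-0.6582, -0.7528)
  (0,1): δ = 114.35°  ·
  (0,2): δ = 34.96°  ✓
  (0,3): δ = 14.99°  ✓
  (0,4): δ = 68.25°  ·
  (0,5): δ = 128.39°  ·
  (1,2): δ = 100.61°  ·
  (1,3): δ = 50.67°  ✓
  (1,4): δ = 2.59°  ✓
  (1,5): δ = 62.74°  ·
  (2,3): δ = 130.06°  ·
  (2,4): δ = 76.79°  ·
  (2,5): δ = 16.65°  ✓
  (3,4): δ = 126.74°  ·
  (3,5): δ = 66.59°  ·
  (4,5): δ = 119.85°  ·
antipodal pairs: 5

count = 5; pairs: (0,2), (0,3), (1,3), (1,4), (2,5)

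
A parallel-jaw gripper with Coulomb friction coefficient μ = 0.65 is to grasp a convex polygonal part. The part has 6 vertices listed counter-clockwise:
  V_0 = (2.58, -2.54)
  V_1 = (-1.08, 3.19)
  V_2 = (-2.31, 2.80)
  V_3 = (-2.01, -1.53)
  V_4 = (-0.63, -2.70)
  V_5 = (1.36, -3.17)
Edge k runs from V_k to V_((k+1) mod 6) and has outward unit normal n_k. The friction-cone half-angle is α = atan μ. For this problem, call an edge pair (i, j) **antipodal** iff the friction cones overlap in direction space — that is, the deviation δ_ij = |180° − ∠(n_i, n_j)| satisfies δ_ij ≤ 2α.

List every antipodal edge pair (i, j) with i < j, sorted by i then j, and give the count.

α = atan 0.65 = 33.02°;  2α = 66.05°
n_0 = (+0.8428, +0.5383)
n_1 = (-0.3022, +0.9532)
n_2 = (-0.9976, -0.0691)
n_3 = (-0.6467, -0.7628)
n_4 = (-0.2299, -0.9732)
n_5 = (+0.4588, -0.8885)
  (0,1): δ = 104.98°  ·
  (0,2): δ = 28.60°  ✓
  (0,3): δ = 17.14°  ✓
  (0,4): δ = 44.14°  ✓
  (0,5): δ = 84.74°  ·
  (1,2): δ = 103.63°  ·
  (1,3): δ = 57.88°  ✓
  (1,4): δ = 30.88°  ✓
  (1,5): δ = 9.72°  ✓
  (2,3): δ = 134.26°  ·
  (2,4): δ = 107.25°  ·
  (2,5): δ = 66.65°  ·
  (3,4): δ = 153.00°  ·
  (3,5): δ = 112.40°  ·
  (4,5): δ = 139.40°  ·
antipodal pairs: 6

count = 6; pairs: (0,2), (0,3), (0,4), (1,3), (1,4), (1,5)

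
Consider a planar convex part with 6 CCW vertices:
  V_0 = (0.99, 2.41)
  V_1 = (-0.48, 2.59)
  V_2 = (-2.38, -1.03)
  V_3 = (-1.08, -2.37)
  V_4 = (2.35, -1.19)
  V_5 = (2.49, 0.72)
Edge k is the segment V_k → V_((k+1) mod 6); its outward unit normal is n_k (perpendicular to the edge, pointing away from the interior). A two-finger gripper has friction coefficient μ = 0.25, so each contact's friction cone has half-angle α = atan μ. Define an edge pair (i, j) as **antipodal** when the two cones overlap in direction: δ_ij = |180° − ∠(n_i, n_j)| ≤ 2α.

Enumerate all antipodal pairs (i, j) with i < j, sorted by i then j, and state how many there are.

count = 3; pairs: (0,3), (1,4), (2,5)

α = atan 0.25 = 14.04°;  2α = 28.07°
n_0 = (+0.1215, +0.9926)
n_1 = (-0.8854, +0.4647)
n_2 = (-0.7177, -0.6963)
n_3 = (+0.3253, -0.9456)
n_4 = (+0.9973, -0.0731)
n_5 = (+0.7479, +0.6638)
  (0,1): δ = 110.71°  ·
  (0,2): δ = 38.89°  ·
  (0,3): δ = 25.97°  ✓
  (0,4): δ = 92.79°  ·
  (0,5): δ = 138.57°  ·
  (1,2): δ = 108.17°  ·
  (1,3): δ = 43.32°  ·
  (1,4): δ = 23.50°  ✓
  (1,5): δ = 69.28°  ·
  (2,3): δ = 115.15°  ·
  (2,4): δ = 48.32°  ·
  (2,5): δ = 2.54°  ✓
  (3,4): δ = 113.18°  ·
  (3,5): δ = 67.39°  ·
  (4,5): δ = 134.22°  ·
antipodal pairs: 3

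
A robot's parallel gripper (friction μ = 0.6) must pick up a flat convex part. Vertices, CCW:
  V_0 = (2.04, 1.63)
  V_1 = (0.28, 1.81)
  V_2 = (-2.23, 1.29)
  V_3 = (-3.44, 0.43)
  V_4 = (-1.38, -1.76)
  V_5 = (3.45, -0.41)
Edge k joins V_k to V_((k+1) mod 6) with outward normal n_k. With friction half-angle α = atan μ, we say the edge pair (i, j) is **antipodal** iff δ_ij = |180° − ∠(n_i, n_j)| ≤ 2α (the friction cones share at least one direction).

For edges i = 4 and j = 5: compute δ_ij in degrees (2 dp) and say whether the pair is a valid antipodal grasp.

α = atan 0.6 = 30.96°;  2α = 61.93°
edge 4: e_4 = (+4.83, +1.35);  n_4 = (+0.2692, -0.9631)
edge 5: e_5 = (-1.41, +2.04);  n_5 = (+0.8226, +0.5686)
∠(n_4, n_5) = 109.04°
δ = |180° − 109.04°| = 70.96°
70.96° > 2α = 61.93°  →  invalid

δ = 70.96°, invalid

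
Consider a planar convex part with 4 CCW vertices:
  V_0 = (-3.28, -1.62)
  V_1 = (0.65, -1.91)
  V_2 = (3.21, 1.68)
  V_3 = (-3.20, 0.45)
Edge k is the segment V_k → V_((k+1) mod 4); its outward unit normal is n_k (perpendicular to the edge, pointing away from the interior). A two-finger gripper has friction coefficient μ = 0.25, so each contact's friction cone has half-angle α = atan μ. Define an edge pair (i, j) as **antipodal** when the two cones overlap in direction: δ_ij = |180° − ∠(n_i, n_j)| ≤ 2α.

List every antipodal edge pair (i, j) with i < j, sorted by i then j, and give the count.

count = 1; pairs: (0,2)

α = atan 0.25 = 14.04°;  2α = 28.07°
n_0 = (-0.0736, -0.9973)
n_1 = (+0.8142, -0.5806)
n_2 = (-0.1884, +0.9821)
n_3 = (-0.9993, +0.0386)
  (0,1): δ = 121.27°  ·
  (0,2): δ = 15.08°  ✓
  (0,3): δ = 92.01°  ·
  (1,2): δ = 43.65°  ·
  (1,3): δ = 33.28°  ·
  (2,3): δ = 103.08°  ·
antipodal pairs: 1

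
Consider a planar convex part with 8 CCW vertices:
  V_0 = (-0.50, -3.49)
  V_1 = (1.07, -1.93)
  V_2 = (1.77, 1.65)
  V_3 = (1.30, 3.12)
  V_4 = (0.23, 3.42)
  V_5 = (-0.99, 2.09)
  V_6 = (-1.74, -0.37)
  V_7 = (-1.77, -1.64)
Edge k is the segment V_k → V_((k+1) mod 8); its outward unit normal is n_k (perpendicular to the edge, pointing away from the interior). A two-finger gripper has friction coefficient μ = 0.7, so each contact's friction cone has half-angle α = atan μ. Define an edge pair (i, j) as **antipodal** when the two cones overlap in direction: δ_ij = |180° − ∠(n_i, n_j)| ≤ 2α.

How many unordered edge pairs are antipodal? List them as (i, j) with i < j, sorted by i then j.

count = 13; pairs: (0,3), (0,4), (0,5), (0,6), (1,4), (1,5), (1,6), (1,7), (2,4), (2,5), (2,6), (2,7), (3,7)

α = atan 0.7 = 34.99°;  2α = 69.98°
n_0 = (+0.7048, -0.7094)
n_1 = (+0.9814, -0.1919)
n_2 = (+0.9525, +0.3045)
n_3 = (+0.2700, +0.9629)
n_4 = (-0.7369, +0.6760)
n_5 = (-0.9565, +0.2916)
n_6 = (-0.9997, +0.0236)
n_7 = (-0.8244, -0.5660)
  (0,1): δ = 145.88°  ·
  (0,2): δ = 117.09°  ·
  (0,3): δ = 60.48°  ✓
  (0,4): δ = 2.65°  ✓
  (0,5): δ = 28.23°  ✓
  (0,6): δ = 43.83°  ✓
  (0,7): δ = 79.65°  ·
  (1,2): δ = 151.21°  ·
  (1,3): δ = 94.60°  ·
  (1,4): δ = 31.47°  ✓
  (1,5): δ = 5.89°  ✓
  (1,6): δ = 9.71°  ✓
  (1,7): δ = 45.53°  ✓
  (2,3): δ = 123.39°  ·
  (2,4): δ = 60.26°  ✓
  (2,5): δ = 34.69°  ✓
  (2,6): δ = 19.08°  ✓
  (2,7): δ = 16.74°  ✓
  (3,4): δ = 116.87°  ·
  (3,5): δ = 91.29°  ·
  (3,6): δ = 75.69°  ·
  (3,7): δ = 39.87°  ✓
  (4,5): δ = 154.43°  ·
  (4,6): δ = 138.82°  ·
  (4,7): δ = 103.00°  ·
  (5,6): δ = 164.40°  ·
  (5,7): δ = 128.58°  ·
  (6,7): δ = 144.18°  ·
antipodal pairs: 13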